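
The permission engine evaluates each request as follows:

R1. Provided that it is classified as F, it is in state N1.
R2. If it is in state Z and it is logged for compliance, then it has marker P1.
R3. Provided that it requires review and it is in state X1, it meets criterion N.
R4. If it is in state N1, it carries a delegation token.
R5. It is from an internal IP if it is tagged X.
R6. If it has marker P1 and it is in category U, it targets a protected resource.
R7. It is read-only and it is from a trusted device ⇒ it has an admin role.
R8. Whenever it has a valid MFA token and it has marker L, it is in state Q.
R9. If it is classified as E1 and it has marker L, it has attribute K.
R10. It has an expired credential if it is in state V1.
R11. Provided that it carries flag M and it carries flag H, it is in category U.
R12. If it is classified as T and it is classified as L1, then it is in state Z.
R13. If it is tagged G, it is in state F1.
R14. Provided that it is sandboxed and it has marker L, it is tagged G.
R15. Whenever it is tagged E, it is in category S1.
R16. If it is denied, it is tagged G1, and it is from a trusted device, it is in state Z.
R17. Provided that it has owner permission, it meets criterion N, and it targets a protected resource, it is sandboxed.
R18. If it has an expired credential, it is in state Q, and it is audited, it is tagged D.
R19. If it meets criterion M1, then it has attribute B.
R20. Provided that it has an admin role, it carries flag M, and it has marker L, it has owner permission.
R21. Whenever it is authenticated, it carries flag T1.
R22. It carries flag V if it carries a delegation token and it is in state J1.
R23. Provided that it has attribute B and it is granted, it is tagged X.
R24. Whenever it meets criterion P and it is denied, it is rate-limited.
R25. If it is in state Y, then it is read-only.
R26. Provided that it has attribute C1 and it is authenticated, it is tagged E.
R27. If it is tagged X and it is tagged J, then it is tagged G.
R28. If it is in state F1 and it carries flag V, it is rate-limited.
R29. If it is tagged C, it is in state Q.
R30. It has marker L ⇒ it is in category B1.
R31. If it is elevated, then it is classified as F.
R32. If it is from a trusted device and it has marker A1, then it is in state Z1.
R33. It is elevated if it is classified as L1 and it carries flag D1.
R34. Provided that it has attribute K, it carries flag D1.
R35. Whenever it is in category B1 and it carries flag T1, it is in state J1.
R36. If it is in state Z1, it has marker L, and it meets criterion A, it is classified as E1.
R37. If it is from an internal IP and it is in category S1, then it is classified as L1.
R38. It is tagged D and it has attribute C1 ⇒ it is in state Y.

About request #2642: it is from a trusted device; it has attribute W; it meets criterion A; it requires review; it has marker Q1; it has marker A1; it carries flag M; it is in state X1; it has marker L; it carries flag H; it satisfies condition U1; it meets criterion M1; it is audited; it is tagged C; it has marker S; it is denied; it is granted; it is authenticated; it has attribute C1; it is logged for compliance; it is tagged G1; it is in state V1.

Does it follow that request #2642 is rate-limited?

Yes

By R3 (it requires review, it is in state X1): it meets criterion N.
By R10 (it is in state V1): it has an expired credential.
By R11 (it carries flag M, it carries flag H): it is in category U.
By R16 (it is denied, it is tagged G1, it is from a trusted device): it is in state Z.
By R19 (it meets criterion M1): it has attribute B.
By R21 (it is authenticated): it carries flag T1.
By R23 (it has attribute B, it is granted): it is tagged X.
By R26 (it has attribute C1, it is authenticated): it is tagged E.
By R29 (it is tagged C): it is in state Q.
By R30 (it has marker L): it is in category B1.
By R32 (it is from a trusted device, it has marker A1): it is in state Z1.
By R35 (it is in category B1, it carries flag T1): it is in state J1.
By R36 (it is in state Z1, it has marker L, it meets criterion A): it is classified as E1.
By R2 (it is in state Z, it is logged for compliance): it has marker P1.
By R5 (it is tagged X): it is from an internal IP.
By R6 (it has marker P1, it is in category U): it targets a protected resource.
By R9 (it is classified as E1, it has marker L): it has attribute K.
By R15 (it is tagged E): it is in category S1.
By R18 (it has an expired credential, it is in state Q, it is audited): it is tagged D.
By R34 (it has attribute K): it carries flag D1.
By R37 (it is from an internal IP, it is in category S1): it is classified as L1.
By R38 (it is tagged D, it has attribute C1): it is in state Y.
By R25 (it is in state Y): it is read-only.
By R33 (it is classified as L1, it carries flag D1): it is elevated.
By R7 (it is read-only, it is from a trusted device): it has an admin role.
By R20 (it has an admin role, it carries flag M, it has marker L): it has owner permission.
By R31 (it is elevated): it is classified as F.
By R1 (it is classified as F): it is in state N1.
By R4 (it is in state N1): it carries a delegation token.
By R17 (it has owner permission, it meets criterion N, it targets a protected resource): it is sandboxed.
By R22 (it carries a delegation token, it is in state J1): it carries flag V.
By R14 (it is sandboxed, it has marker L): it is tagged G.
By R13 (it is tagged G): it is in state F1.
By R28 (it is in state F1, it carries flag V): it is rate-limited.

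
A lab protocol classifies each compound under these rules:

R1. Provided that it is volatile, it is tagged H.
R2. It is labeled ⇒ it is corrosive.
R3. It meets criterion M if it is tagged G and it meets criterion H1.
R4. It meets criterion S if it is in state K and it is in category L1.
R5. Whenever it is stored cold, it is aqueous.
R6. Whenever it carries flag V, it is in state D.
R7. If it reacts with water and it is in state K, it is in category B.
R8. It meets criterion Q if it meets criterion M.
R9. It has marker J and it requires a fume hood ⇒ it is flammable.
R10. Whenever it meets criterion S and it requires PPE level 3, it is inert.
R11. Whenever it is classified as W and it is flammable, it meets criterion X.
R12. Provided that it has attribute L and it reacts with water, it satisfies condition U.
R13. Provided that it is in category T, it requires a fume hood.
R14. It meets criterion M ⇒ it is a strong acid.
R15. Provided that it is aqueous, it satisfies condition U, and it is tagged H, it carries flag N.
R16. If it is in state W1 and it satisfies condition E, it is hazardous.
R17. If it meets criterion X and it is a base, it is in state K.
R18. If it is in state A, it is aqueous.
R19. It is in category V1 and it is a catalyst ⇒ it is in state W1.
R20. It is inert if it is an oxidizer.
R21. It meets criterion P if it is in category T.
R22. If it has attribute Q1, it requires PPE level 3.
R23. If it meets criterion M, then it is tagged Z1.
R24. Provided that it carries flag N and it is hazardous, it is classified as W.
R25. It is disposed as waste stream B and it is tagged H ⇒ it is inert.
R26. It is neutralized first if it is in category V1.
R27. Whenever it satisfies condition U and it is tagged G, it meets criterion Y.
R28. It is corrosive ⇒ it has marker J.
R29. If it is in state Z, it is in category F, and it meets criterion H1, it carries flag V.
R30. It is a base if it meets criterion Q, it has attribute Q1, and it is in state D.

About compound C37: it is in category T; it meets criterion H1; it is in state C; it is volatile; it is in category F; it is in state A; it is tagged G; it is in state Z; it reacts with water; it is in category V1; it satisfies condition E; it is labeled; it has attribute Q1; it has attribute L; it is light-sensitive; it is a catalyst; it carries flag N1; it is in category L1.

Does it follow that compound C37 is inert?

Yes

By R1 (it is volatile): it is tagged H.
By R2 (it is labeled): it is corrosive.
By R3 (it is tagged G, it meets criterion H1): it meets criterion M.
By R8 (it meets criterion M): it meets criterion Q.
By R12 (it has attribute L, it reacts with water): it satisfies condition U.
By R13 (it is in category T): it requires a fume hood.
By R18 (it is in state A): it is aqueous.
By R19 (it is in category V1, it is a catalyst): it is in state W1.
By R22 (it has attribute Q1): it requires PPE level 3.
By R28 (it is corrosive): it has marker J.
By R29 (it is in state Z, it is in category F, it meets criterion H1): it carries flag V.
By R6 (it carries flag V): it is in state D.
By R9 (it has marker J, it requires a fume hood): it is flammable.
By R15 (it is aqueous, it satisfies condition U, it is tagged H): it carries flag N.
By R16 (it is in state W1, it satisfies condition E): it is hazardous.
By R24 (it carries flag N, it is hazardous): it is classified as W.
By R30 (it meets criterion Q, it has attribute Q1, it is in state D): it is a base.
By R11 (it is classified as W, it is flammable): it meets criterion X.
By R17 (it meets criterion X, it is a base): it is in state K.
By R4 (it is in state K, it is in category L1): it meets criterion S.
By R10 (it meets criterion S, it requires PPE level 3): it is inert.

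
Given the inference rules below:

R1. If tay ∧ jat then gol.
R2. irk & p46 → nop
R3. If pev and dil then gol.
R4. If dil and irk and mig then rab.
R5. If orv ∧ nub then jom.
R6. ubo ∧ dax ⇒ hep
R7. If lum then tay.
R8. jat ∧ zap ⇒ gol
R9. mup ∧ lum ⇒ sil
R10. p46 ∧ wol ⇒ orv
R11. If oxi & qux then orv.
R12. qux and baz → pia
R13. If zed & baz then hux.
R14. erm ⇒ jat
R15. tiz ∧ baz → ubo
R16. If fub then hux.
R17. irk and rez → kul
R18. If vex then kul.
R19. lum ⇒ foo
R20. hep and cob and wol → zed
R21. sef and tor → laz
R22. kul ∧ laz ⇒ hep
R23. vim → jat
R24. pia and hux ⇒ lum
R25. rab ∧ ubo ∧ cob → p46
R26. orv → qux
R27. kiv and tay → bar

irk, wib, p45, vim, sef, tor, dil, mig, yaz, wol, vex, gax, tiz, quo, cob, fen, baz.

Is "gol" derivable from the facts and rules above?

Yes

rab  (by R4: dil, irk, mig)
ubo  (by R15: tiz, baz)
kul  (by R18: vex)
laz  (by R21: sef, tor)
hep  (by R22: kul, laz)
jat  (by R23: vim)
p46  (by R25: rab, ubo, cob)
orv  (by R10: p46, wol)
zed  (by R20: hep, cob, wol)
qux  (by R26: orv)
pia  (by R12: qux, baz)
hux  (by R13: zed, baz)
lum  (by R24: pia, hux)
tay  (by R7: lum)
gol  (by R1: tay, jat)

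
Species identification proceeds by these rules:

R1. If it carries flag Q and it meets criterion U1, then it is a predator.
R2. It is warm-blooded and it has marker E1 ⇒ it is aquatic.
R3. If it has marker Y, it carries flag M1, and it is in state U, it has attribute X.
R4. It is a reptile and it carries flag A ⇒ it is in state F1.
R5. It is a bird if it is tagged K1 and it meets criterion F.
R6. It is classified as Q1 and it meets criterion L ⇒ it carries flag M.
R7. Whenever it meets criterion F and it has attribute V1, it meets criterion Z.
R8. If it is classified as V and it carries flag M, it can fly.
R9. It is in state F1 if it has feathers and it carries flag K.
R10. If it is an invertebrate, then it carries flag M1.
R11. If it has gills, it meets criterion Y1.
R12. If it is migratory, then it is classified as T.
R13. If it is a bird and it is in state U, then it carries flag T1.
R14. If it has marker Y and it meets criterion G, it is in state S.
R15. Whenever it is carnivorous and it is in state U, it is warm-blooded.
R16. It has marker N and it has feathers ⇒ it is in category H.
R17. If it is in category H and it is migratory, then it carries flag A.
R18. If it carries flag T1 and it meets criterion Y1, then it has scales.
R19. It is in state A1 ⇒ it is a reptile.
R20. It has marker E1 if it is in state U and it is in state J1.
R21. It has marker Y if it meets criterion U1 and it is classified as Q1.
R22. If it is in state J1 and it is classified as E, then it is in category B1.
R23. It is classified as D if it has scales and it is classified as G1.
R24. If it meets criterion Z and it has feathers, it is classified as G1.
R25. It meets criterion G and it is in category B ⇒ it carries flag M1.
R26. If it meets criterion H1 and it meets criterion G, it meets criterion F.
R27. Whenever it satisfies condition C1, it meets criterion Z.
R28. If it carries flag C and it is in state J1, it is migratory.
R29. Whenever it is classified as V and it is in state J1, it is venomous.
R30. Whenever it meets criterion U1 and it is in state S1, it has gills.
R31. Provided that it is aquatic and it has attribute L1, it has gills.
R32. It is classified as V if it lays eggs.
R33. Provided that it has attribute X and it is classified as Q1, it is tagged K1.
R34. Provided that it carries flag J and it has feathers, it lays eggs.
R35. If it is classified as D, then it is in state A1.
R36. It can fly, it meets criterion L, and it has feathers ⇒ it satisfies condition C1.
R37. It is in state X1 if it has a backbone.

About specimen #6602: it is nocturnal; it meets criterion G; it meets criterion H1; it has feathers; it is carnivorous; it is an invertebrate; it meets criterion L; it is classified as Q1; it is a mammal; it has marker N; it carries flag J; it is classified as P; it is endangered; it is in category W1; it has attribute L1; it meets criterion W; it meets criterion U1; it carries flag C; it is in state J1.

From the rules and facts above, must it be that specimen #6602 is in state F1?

Forward chaining from the given facts derives: carries flag M, carries flag M1, is in category H, has marker Y, meets criterion F, is migratory, lays eggs, is classified as T, is in state S, carries flag A, is classified as V, can fly, is venomous, satisfies condition C1, meets criterion Z, is classified as G1.
Rules concluding "it is in state F1": R4 needs "it is a reptile"; R9 needs "it carries flag K" — none of these are established.

No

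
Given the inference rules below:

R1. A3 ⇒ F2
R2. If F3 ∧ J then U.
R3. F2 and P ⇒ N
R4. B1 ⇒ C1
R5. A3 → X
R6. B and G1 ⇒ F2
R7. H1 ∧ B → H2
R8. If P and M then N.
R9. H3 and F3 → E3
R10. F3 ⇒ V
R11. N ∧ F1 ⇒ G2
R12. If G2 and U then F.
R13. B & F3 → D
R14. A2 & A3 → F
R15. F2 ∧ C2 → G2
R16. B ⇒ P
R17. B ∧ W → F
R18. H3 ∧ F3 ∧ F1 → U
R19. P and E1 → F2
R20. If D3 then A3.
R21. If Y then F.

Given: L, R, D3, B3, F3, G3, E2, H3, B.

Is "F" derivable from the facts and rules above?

No

Forward chaining from the given facts derives: E3, V, D, P, A3, F2, N, X.
Rules concluding F: R12 needs G2; R14 needs A2; R17 needs W; R21 needs Y — none of these are established.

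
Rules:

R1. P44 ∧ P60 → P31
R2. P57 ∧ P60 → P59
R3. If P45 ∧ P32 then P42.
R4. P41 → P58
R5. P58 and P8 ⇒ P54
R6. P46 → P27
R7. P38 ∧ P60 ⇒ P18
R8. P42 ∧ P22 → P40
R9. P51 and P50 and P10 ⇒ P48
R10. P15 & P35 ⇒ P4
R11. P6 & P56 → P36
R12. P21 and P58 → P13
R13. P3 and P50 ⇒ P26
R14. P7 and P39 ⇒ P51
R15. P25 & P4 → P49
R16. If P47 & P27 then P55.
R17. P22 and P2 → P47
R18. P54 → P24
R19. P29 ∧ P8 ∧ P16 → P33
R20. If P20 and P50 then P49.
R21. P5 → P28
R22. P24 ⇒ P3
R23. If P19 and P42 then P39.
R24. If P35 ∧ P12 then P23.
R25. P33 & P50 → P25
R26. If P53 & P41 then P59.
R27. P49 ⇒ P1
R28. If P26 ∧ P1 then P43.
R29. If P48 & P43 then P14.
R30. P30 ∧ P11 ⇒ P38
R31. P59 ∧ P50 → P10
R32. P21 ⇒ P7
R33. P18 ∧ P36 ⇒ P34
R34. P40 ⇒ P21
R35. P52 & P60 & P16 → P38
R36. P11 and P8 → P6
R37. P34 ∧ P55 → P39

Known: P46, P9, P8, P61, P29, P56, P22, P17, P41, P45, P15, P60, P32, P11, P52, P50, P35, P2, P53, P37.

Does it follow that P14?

Forward chaining from the given facts derives: P42, P58, P54, P27, P40, P4, P47, P24, P3, P59, P10, P21, P6, P36, P13, P26, P55, P7.
The only rule concluding P14 is R29, which needs P48; that is never established.

No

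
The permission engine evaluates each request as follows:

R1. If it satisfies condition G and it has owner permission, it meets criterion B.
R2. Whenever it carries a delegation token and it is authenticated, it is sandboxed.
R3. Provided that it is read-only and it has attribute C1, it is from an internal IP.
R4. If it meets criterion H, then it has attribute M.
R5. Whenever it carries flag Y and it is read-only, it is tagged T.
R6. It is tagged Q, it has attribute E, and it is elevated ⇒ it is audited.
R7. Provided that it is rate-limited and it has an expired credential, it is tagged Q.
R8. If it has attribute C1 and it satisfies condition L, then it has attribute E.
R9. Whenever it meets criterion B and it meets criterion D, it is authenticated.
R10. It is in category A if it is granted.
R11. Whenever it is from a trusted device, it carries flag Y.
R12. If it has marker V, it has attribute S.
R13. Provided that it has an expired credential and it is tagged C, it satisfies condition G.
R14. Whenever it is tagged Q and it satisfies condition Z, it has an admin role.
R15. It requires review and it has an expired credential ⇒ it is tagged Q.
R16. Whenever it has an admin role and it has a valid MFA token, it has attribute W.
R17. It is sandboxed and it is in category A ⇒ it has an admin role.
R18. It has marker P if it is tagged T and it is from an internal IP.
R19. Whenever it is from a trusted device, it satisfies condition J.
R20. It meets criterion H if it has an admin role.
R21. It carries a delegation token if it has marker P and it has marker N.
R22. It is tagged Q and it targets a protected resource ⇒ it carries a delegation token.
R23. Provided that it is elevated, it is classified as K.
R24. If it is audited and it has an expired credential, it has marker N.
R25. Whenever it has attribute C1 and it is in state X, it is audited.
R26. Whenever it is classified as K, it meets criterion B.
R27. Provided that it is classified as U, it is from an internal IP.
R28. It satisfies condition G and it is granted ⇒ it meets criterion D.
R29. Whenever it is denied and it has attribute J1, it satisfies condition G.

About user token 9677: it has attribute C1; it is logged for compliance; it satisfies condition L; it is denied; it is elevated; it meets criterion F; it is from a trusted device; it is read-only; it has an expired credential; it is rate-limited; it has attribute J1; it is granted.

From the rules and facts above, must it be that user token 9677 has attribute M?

Yes

By R3 (it is read-only, it has attribute C1): it is from an internal IP.
By R7 (it is rate-limited, it has an expired credential): it is tagged Q.
By R8 (it has attribute C1, it satisfies condition L): it has attribute E.
By R10 (it is granted): it is in category A.
By R11 (it is from a trusted device): it carries flag Y.
By R23 (it is elevated): it is classified as K.
By R26 (it is classified as K): it meets criterion B.
By R29 (it is denied, it has attribute J1): it satisfies condition G.
By R5 (it carries flag Y, it is read-only): it is tagged T.
By R6 (it is tagged Q, it has attribute E, it is elevated): it is audited.
By R18 (it is tagged T, it is from an internal IP): it has marker P.
By R24 (it is audited, it has an expired credential): it has marker N.
By R28 (it satisfies condition G, it is granted): it meets criterion D.
By R9 (it meets criterion B, it meets criterion D): it is authenticated.
By R21 (it has marker P, it has marker N): it carries a delegation token.
By R2 (it carries a delegation token, it is authenticated): it is sandboxed.
By R17 (it is sandboxed, it is in category A): it has an admin role.
By R20 (it has an admin role): it meets criterion H.
By R4 (it meets criterion H): it has attribute M.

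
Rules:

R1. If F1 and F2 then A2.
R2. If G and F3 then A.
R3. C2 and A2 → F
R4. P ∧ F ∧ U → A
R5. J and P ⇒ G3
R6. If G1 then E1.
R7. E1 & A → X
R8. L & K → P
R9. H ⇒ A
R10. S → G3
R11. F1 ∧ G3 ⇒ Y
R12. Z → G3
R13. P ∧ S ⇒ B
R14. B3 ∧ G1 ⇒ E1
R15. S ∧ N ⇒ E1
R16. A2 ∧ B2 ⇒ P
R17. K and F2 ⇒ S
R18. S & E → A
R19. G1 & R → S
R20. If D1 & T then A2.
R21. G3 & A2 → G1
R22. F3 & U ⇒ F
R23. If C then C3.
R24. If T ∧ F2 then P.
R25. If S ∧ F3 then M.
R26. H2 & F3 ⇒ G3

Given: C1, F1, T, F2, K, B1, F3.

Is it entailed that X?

Forward chaining from the given facts derives: A2, S, P, M, G3, Y, B, G1, E1.
The only rule concluding X is R7, which needs A; that is never established.

No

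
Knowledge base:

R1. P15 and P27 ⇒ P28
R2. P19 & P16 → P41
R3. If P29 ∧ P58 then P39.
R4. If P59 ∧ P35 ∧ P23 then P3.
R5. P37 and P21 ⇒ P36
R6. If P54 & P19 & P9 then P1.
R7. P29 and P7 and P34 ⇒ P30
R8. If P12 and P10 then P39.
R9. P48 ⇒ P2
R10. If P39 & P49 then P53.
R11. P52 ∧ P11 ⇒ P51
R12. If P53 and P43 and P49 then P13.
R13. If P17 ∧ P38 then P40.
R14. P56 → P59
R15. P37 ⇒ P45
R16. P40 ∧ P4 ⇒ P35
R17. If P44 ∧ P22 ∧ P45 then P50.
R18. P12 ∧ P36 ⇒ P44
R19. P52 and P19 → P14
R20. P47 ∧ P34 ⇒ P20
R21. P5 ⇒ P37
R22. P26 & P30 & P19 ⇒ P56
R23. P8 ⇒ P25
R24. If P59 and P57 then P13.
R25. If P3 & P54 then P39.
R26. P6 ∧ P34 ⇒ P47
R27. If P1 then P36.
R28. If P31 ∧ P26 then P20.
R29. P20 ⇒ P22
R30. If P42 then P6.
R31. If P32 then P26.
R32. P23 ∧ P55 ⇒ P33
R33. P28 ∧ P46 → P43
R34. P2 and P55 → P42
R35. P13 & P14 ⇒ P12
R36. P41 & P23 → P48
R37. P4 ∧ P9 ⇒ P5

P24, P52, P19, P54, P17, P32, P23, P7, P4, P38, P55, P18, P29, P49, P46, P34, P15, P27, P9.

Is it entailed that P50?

No

Forward chaining from the given facts derives: P28, P1, P30, P40, P35, P14, P36, P26, P33, P43, P5, P37, P56, P59, P45, P3, P39, P53, P13, P12, P44.
The only rule concluding P50 is R17, which needs P22; that is never established.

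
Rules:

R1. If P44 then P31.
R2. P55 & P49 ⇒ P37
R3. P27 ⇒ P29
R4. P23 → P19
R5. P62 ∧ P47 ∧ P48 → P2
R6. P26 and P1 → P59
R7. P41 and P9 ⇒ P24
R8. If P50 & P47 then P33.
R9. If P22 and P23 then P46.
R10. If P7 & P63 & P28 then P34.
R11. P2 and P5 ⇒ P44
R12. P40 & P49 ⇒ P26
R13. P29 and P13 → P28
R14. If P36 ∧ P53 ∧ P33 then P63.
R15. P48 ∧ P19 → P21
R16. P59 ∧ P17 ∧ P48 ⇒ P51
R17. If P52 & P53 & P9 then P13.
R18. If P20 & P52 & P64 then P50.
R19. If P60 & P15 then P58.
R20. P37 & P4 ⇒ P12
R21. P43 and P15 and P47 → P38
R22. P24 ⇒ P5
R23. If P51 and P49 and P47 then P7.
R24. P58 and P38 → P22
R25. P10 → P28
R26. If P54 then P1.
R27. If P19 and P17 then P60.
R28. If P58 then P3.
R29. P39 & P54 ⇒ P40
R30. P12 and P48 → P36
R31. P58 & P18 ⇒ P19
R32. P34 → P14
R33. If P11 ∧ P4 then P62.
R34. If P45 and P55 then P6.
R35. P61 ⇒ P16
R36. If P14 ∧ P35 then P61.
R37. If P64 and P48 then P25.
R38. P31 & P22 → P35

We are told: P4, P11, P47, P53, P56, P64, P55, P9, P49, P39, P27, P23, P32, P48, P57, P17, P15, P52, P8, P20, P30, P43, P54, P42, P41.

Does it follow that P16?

P37  (by R2: P55, P49)
P29  (by R3: P27)
P19  (by R4: P23)
P24  (by R7: P41, P9)
P13  (by R17: P52, P53, P9)
P50  (by R18: P20, P52, P64)
P12  (by R20: P37, P4)
P38  (by R21: P43, P15, P47)
P5  (by R22: P24)
P1  (by R26: P54)
P60  (by R27: P19, P17)
P40  (by R29: P39, P54)
P36  (by R30: P12, P48)
P62  (by R33: P11, P4)
P2  (by R5: P62, P47, P48)
P33  (by R8: P50, P47)
P44  (by R11: P2, P5)
P26  (by R12: P40, P49)
P28  (by R13: P29, P13)
P63  (by R14: P36, P53, P33)
P58  (by R19: P60, P15)
P22  (by R24: P58, P38)
P31  (by R1: P44)
P59  (by R6: P26, P1)
P51  (by R16: P59, P17, P48)
P7  (by R23: P51, P49, P47)
P35  (by R38: P31, P22)
P34  (by R10: P7, P63, P28)
P14  (by R32: P34)
P61  (by R36: P14, P35)
P16  (by R35: P61)

Yes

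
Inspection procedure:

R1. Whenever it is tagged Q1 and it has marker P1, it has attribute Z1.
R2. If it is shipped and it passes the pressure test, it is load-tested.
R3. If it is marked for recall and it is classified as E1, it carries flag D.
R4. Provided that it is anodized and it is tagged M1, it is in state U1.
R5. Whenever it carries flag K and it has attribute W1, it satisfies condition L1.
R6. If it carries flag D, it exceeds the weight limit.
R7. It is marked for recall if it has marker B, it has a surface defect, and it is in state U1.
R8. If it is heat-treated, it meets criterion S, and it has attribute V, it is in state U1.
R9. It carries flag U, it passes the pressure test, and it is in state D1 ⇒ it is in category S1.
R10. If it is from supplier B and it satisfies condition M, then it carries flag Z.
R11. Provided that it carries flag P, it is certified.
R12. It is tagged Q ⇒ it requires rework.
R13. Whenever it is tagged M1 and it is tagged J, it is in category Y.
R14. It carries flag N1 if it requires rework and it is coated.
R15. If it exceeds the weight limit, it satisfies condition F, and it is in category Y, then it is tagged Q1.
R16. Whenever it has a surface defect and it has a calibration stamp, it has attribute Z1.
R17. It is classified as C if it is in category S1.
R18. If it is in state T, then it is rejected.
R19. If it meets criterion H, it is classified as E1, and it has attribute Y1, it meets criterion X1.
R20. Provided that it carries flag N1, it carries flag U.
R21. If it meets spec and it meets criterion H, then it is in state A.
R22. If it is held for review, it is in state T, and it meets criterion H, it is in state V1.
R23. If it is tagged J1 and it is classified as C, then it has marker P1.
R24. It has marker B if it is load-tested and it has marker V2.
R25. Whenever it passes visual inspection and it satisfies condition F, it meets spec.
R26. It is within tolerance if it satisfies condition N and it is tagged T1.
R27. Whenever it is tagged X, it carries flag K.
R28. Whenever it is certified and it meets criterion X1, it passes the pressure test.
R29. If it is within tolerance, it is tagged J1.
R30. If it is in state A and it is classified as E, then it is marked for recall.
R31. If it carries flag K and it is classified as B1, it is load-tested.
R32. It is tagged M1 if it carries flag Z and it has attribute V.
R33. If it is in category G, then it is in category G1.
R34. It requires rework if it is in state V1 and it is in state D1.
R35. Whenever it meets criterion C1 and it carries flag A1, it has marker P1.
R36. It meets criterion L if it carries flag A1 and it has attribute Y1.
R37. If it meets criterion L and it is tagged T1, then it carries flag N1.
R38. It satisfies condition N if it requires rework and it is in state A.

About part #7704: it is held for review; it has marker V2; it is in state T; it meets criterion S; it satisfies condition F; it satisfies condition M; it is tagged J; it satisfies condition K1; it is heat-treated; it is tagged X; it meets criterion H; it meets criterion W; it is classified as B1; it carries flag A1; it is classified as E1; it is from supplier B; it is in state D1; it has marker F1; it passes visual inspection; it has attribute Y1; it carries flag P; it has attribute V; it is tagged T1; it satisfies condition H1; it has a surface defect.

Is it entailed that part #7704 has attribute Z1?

By R8 (it is heat-treated, it meets criterion S, it has attribute V): it is in state U1.
By R10 (it is from supplier B, it satisfies condition M): it carries flag Z.
By R11 (it carries flag P): it is certified.
By R19 (it meets criterion H, it is classified as E1, it has attribute Y1): it meets criterion X1.
By R22 (it is held for review, it is in state T, it meets criterion H): it is in state V1.
By R25 (it passes visual inspection, it satisfies condition F): it meets spec.
By R27 (it is tagged X): it carries flag K.
By R28 (it is certified, it meets criterion X1): it passes the pressure test.
By R31 (it carries flag K, it is classified as B1): it is load-tested.
By R32 (it carries flag Z, it has attribute V): it is tagged M1.
By R34 (it is in state V1, it is in state D1): it requires rework.
By R36 (it carries flag A1, it has attribute Y1): it meets criterion L.
By R37 (it meets criterion L, it is tagged T1): it carries flag N1.
By R13 (it is tagged M1, it is tagged J): it is in category Y.
By R20 (it carries flag N1): it carries flag U.
By R21 (it meets spec, it meets criterion H): it is in state A.
By R24 (it is load-tested, it has marker V2): it has marker B.
By R38 (it requires rework, it is in state A): it satisfies condition N.
By R7 (it has marker B, it has a surface defect, it is in state U1): it is marked for recall.
By R9 (it carries flag U, it passes the pressure test, it is in state D1): it is in category S1.
By R17 (it is in category S1): it is classified as C.
By R26 (it satisfies condition N, it is tagged T1): it is within tolerance.
By R29 (it is within tolerance): it is tagged J1.
By R3 (it is marked for recall, it is classified as E1): it carries flag D.
By R6 (it carries flag D): it exceeds the weight limit.
By R15 (it exceeds the weight limit, it satisfies condition F, it is in category Y): it is tagged Q1.
By R23 (it is tagged J1, it is classified as C): it has marker P1.
By R1 (it is tagged Q1, it has marker P1): it has attribute Z1.

Yes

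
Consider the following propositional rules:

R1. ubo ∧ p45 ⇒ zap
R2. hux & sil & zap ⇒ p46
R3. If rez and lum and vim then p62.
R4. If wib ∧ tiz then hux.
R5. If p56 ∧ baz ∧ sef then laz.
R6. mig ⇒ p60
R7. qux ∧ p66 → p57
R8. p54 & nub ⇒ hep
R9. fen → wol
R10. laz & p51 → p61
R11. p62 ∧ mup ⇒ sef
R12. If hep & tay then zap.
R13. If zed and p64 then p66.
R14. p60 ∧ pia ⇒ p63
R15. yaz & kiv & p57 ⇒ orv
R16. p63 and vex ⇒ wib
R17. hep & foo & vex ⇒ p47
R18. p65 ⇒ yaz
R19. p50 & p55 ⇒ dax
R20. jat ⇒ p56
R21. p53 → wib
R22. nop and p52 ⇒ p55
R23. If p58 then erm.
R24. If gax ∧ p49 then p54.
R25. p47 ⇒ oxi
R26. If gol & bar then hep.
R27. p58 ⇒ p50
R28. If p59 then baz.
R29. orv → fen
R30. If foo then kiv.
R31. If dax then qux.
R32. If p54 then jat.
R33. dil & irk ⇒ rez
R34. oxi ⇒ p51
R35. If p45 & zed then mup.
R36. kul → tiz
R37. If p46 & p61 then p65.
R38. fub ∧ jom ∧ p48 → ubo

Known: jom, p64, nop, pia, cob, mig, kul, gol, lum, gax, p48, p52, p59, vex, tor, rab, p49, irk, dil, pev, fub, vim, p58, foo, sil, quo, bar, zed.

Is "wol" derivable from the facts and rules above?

No

Forward chaining from the given facts derives: p60, p66, p63, wib, p55, erm, p54, hep, p50, baz, kiv, jat, rez, tiz, ubo, p62, hux, p47, dax, p56, oxi, qux, p51, p57.
The only rule concluding wol is R9, which needs fen; that is never established.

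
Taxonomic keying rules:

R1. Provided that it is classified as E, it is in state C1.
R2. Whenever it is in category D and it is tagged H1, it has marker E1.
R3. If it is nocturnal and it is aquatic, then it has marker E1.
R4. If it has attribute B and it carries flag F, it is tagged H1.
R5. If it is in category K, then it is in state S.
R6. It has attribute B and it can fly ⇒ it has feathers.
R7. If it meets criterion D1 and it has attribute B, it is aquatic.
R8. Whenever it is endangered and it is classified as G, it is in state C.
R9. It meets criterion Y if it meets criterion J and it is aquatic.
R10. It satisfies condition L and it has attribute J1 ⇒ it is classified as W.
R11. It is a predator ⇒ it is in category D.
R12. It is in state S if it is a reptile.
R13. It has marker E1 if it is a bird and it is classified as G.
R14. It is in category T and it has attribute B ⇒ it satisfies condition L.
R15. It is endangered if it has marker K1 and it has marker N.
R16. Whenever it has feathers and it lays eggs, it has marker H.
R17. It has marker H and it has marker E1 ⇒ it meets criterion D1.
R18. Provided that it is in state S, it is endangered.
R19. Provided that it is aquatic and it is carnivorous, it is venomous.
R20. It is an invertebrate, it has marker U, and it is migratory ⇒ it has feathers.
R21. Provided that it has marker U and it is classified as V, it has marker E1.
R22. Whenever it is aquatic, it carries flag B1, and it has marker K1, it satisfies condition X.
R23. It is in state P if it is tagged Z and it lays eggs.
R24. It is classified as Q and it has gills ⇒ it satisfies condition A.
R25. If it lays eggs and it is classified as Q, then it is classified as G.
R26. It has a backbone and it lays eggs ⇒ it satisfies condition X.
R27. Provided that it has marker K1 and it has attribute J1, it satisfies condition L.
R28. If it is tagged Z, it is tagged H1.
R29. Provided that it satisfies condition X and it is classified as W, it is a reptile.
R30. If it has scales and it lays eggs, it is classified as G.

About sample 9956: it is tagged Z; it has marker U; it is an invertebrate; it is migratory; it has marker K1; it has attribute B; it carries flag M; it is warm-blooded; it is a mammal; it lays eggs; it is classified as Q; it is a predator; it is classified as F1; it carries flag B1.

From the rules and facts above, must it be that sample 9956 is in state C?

Forward chaining from the given facts derives: is in category D, has feathers, is in state P, is classified as G, is tagged H1, has marker E1, has marker H, meets criterion D1, is aquatic, satisfies condition X.
The only rule concluding "it is in state C" is R8, which needs "it is endangered"; that is never established.

No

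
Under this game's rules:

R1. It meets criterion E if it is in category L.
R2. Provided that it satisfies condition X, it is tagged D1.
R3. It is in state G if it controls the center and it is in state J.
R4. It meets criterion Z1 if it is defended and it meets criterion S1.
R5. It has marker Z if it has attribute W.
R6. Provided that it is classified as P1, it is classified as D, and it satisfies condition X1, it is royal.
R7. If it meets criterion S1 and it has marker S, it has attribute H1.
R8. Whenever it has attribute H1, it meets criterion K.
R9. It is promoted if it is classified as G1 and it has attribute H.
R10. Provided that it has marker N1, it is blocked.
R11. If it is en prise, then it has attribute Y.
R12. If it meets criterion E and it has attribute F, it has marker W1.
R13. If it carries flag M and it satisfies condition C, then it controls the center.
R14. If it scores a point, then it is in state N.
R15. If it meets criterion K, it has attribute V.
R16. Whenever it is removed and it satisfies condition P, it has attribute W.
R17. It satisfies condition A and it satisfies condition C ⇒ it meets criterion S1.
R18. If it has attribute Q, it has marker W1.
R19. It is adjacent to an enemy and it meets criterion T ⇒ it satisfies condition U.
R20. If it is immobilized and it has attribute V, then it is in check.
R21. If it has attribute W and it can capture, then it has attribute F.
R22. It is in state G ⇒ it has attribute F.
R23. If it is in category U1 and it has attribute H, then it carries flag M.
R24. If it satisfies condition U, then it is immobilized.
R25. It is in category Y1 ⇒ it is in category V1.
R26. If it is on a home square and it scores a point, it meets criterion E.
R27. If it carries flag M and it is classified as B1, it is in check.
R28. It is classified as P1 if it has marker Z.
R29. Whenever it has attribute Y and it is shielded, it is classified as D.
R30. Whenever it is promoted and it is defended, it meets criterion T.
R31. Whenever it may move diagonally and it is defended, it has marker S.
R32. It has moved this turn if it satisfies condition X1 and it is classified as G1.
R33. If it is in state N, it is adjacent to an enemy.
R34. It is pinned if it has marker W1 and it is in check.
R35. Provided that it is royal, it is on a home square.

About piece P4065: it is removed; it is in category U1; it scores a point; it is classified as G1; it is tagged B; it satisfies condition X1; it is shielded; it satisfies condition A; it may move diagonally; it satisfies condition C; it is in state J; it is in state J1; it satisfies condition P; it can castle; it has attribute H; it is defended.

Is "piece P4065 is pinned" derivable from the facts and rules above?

Forward chaining from the given facts derives: is promoted, is in state N, has attribute W, meets criterion S1, carries flag M, meets criterion T, has marker S, has moved this turn, is adjacent to an enemy, meets criterion Z1, has marker Z, has attribute H1, meets criterion K, controls the center, has attribute V, satisfies condition U, is immobilized, is classified as P1, is in state G, is in check, has attribute F.
The only rule concluding "it is pinned" is R34, which needs "it has marker W1"; that is never established.

No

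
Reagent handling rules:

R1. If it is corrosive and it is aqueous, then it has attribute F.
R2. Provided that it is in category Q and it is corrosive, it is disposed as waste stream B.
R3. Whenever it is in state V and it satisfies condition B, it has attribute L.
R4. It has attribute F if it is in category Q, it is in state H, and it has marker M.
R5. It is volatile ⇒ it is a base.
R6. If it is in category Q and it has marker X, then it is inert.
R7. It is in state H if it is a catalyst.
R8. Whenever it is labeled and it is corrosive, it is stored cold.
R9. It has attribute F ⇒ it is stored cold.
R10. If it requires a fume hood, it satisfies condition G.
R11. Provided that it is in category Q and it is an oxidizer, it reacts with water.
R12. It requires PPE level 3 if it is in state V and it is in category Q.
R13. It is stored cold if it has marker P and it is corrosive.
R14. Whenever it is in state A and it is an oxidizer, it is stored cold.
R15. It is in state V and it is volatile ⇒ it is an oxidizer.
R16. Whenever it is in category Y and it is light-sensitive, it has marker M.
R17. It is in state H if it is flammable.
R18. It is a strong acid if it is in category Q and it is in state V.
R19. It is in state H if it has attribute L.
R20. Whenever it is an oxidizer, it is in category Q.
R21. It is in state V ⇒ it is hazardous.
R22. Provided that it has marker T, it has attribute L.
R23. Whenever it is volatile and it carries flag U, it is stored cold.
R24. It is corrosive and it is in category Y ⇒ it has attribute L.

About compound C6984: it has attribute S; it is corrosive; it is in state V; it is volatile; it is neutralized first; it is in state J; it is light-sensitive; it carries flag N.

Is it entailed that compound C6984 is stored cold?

Forward chaining from the given facts derives: is a base, is an oxidizer, is in category Q, is hazardous, is disposed as waste stream B, reacts with water, requires PPE level 3, is a strong acid.
Rules concluding "it is stored cold": R8 needs "it is labeled"; R9 needs "it has attribute F"; R13 needs "it has marker P"; R14 needs "it is in state A"; R23 needs "it carries flag U" — none of these are established.

No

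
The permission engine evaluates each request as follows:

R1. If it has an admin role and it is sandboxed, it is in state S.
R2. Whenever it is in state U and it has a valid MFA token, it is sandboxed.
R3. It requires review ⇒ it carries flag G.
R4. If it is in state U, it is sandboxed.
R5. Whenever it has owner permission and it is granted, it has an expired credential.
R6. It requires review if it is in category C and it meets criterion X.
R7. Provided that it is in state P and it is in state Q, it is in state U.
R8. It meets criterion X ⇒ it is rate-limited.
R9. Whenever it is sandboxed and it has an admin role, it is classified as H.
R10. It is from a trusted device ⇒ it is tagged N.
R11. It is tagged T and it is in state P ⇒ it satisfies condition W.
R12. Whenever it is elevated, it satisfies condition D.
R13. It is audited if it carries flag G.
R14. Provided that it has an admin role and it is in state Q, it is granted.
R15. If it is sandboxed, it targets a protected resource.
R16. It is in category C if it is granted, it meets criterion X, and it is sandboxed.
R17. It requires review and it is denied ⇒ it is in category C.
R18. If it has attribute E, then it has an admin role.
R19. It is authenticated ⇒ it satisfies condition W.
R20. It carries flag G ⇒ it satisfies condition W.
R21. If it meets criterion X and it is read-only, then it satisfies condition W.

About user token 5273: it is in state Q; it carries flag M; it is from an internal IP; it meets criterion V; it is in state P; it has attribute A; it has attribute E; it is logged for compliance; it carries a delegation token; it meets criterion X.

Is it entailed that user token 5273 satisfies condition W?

Yes

By R7 (it is in state P, it is in state Q): it is in state U.
By R18 (it has attribute E): it has an admin role.
By R4 (it is in state U): it is sandboxed.
By R14 (it has an admin role, it is in state Q): it is granted.
By R16 (it is granted, it meets criterion X, it is sandboxed): it is in category C.
By R6 (it is in category C, it meets criterion X): it requires review.
By R3 (it requires review): it carries flag G.
By R20 (it carries flag G): it satisfies condition W.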